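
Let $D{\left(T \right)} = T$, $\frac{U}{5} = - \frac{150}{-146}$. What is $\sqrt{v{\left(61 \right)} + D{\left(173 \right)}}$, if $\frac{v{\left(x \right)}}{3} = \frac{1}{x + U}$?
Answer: $\frac{\sqrt{1008403841}}{2414} \approx 13.155$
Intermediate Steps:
$U = \frac{375}{73}$ ($U = 5 \left(- \frac{150}{-146}\right) = 5 \left(\left(-150\right) \left(- \frac{1}{146}\right)\right) = 5 \cdot \frac{75}{73} = \frac{375}{73} \approx 5.137$)
$v{\left(x \right)} = \frac{3}{\frac{375}{73} + x}$ ($v{\left(x \right)} = \frac{3}{x + \frac{375}{73}} = \frac{3}{\frac{375}{73} + x}$)
$\sqrt{v{\left(61 \right)} + D{\left(173 \right)}} = \sqrt{\frac{219}{375 + 73 \cdot 61} + 173} = \sqrt{\frac{219}{375 + 4453} + 173} = \sqrt{\frac{219}{4828} + 173} = \sqrt{\frac{835463}{4828}} = \frac{\sqrt{1008403841}}{2414}$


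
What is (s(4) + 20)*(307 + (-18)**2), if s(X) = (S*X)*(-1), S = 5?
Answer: 0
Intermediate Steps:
s(X) = -5*X (s(X) = (5*X)*(-1) = -5*X)
(s(4) + 20)*(307 + (-18)**2) = (-5*4 + 20)*(307 + (-18)**2) = (-20 + 20)*(307 + 324) = 0*631 = 0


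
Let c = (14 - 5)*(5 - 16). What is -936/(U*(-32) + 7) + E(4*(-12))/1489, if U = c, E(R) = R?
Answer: -1546104/4727575 ≈ -0.32704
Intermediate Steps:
c = -99 (c = 9*(-11) = -99)
U = -99
-936/(U*(-32) + 7) + E(4*(-12))/1489 = -936/(-99*(-32) + 7) + (4*(-12))/1489 = -936/(3168 + 7) - 48*1/1489 = -936/3175 - 48/1489 = -1546104/4727575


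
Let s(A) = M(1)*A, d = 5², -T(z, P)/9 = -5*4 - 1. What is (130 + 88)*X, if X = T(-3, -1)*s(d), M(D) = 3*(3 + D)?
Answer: 12360600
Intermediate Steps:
T(z, P) = 189 (T(z, P) = -9*(-5*4 - 1) = -9*(-20 - 1) = -9*(-21) = 189)
M(D) = 9 + 3*D
d = 25
s(A) = 12*A (s(A) = (9 + 3*1)*A = (9 + 3)*A = 12*A)
X = 56700 (X = 189*(12*25) = 189*300 = 56700)
(130 + 88)*X = (130 + 88)*56700 = 218*56700 = 12360600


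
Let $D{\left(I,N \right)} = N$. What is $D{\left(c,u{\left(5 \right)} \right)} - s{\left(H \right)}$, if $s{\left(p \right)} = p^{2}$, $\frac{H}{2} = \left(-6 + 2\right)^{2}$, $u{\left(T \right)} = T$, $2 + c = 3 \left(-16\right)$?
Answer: $-1019$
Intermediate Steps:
$c = -50$ ($c = -2 + 3 \left(-16\right) = -2 - 48 = -50$)
$H = 32$ ($H = 2 \left(-6 + 2\right)^{2} = 2 \left(-4\right)^{2} = 2 \cdot 16 = 32$)
$D{\left(c,u{\left(5 \right)} \right)} - s{\left(H \right)} = 5 - 32^{2} = 5 - 1024 = -1019$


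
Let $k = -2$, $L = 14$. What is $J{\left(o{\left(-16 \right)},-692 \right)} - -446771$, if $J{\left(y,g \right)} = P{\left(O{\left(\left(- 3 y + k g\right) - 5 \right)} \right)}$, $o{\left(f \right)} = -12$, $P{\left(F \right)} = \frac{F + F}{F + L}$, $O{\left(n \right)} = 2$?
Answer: $\frac{1787085}{4} \approx 4.4677 \cdot 10^{5}$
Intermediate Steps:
$P{\left(F \right)} = \frac{2 F}{14 + F}$ ($P{\left(F \right)} = \frac{F + F}{F + 14} = \frac{2 F}{14 + F}$)
$J{\left(y,g \right)} = \frac{1}{4}$ ($J{\left(y,g \right)} = 2 \cdot 2 \frac{1}{14 + 2} = 2 \cdot 2 \cdot \frac{1}{16} = \frac{1}{4}$)
$J{\left(o{\left(-16 \right)},-692 \right)} - -446771 = \frac{1}{4} - -446771 = \frac{1}{4} + 446771 = \frac{1787085}{4}$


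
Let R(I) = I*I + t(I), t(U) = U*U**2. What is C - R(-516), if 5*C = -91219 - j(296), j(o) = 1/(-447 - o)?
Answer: 509339859884/3715 ≈ 1.3710e+8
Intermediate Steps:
t(U) = U**3
R(I) = I**2 + I**3 (R(I) = I*I + I**3 = I**2 + I**3)
C = -67775716/3715 (C = (-91219 - (-1)/(447 + 296))/5 = (-91219 - (-1)/743)/5 = (-91219 - 1*(-1/743))/5 = (-91219 + 1/743)/5 = (1/5)*(-67775716/743) = -67775716/3715 ≈ -18244.)
C - R(-516) = -67775716/3715 - (-516)**2*(1 - 516) = -67775716/3715 - 266256*(-515) = -67775716/3715 - 1*(-137121840) = -67775716/3715 + 137121840 = 509339859884/3715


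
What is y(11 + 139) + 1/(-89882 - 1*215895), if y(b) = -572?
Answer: -174904445/305777 ≈ -572.00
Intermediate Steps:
y(11 + 139) + 1/(-89882 - 1*215895) = -572 + 1/(-89882 - 1*215895) = -572 + 1/(-89882 - 215895) = -572 + 1/(-305777) = -572 - 1/305777 = -174904445/305777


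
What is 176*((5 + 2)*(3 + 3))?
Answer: 7392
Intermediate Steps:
176*((5 + 2)*(3 + 3)) = 176*(7*6) = 176*42 = 7392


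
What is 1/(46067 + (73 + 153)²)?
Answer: 1/97143 ≈ 1.0294e-5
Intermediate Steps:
1/(46067 + (73 + 153)²) = 1/(46067 + 226²) = 1/(46067 + 51076) = 1/97143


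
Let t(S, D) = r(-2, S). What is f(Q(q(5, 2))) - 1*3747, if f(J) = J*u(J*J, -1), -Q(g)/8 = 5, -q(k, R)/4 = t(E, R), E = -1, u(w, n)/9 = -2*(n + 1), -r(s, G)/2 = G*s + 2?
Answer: -3747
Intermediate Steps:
r(s, G) = -4 - 2*G*s (r(s, G) = -2*(G*s + 2) = -2*(2 + G*s) = -4 - 2*G*s)
u(w, n) = -18 - 18*n (u(w, n) = 9*(-2*(n + 1)) = 9*(-2*(1 + n)) = 9*(-2 - 2*n) = -18 - 18*n)
t(S, D) = -4 + 4*S (t(S, D) = -4 - 2*S*(-2) = -4 + 4*S)
q(k, R) = 32 (q(k, R) = -4*(-4 + 4*(-1)) = -4*(-4 - 4) = -4*(-8) = 32)
Q(g) = -40 (Q(g) = -8*5 = -40)
f(J) = 0 (f(J) = J*(-18 - 18*(-1)) = J*(-18 + 18) = J*0 = 0)
f(Q(q(5, 2))) - 1*3747 = 0 - 1*3747 = 0 - 3747 = -3747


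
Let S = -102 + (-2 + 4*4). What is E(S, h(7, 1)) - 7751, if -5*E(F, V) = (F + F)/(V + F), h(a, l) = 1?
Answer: -3371861/435 ≈ -7751.4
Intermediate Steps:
S = -88 (S = -102 + (-2 + 16) = -102 + 14 = -88)
E(F, V) = -2*F/(5*(F + V)) (E(F, V) = -(F + F)/(5*(V + F)) = -2*F/(5*(F + V)))
E(S, h(7, 1)) - 7751 = -2*(-88)/(5*(-88) + 5*1) - 7751 = -2*(-88)/(-440 + 5) - 7751 = -2*(-88)/(-435) - 7751 = -2*(-88)*(-1/435) - 7751 = -176/435 - 7751 = -3371861/435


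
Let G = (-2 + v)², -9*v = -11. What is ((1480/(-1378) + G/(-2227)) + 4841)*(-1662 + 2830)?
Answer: 702596522550496/124286643 ≈ 5.6530e+6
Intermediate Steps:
v = 11/9 (v = -⅑*(-11) = 11/9 ≈ 1.2222)
G = 49/81 (G = (-2 + 11/9)² = (-7/9)² = 49/81 ≈ 0.60494)
((1480/(-1378) + G/(-2227)) + 4841)*(-1662 + 2830) = ((1480/(-1378) + (49/81)/(-2227)) + 4841)*(-1662 + 2830) = ((1480*(-1/1378) + (49/81)*(-1/2227)) + 4841)*1168 = ((-740/689 - 49/180387) + 4841)*1168 = (-133520141/124286643 + 4841)*1168 = (601538118622/124286643)*1168 = 702596522550496/124286643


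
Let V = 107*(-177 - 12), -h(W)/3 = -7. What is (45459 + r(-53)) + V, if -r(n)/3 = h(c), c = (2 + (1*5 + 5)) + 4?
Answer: 25173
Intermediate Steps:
c = 16 (c = (2 + (5 + 5)) + 4 = (2 + 10) + 4 = 12 + 4 = 16)
h(W) = 21 (h(W) = -3*(-7) = 21)
r(n) = -63 (r(n) = -3*21 = -63)
V = -20223 (V = 107*(-189) = -20223)
(45459 + r(-53)) + V = (45459 - 63) - 20223 = 45396 - 20223 = 25173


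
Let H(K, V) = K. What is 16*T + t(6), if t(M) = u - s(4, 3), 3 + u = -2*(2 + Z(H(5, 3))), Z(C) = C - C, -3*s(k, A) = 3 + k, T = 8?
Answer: 370/3 ≈ 123.33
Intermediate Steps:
s(k, A) = -1 - k/3 (s(k, A) = -(3 + k)/3 = -1 - k/3)
Z(C) = 0
u = -7 (u = -3 - 2*(2 + 0) = -3 - 2*2 = -3 - 4 = -7)
t(M) = -14/3 (t(M) = -7 - (-1 - ⅓*4) = -7 - (-1 - 4/3) = -7 - 1*(-7/3) = -7 + 7/3 = -14/3)
16*T + t(6) = 16*8 - 14/3 = 128 - 14/3 = 370/3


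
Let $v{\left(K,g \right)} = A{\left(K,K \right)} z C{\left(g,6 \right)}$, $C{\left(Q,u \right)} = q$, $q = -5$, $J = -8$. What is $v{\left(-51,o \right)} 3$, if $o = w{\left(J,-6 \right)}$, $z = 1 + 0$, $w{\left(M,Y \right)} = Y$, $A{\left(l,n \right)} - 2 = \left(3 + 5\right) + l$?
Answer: $615$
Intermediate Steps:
$A{\left(l,n \right)} = 10 + l$ ($A{\left(l,n \right)} = 2 + \left(\left(3 + 5\right) + l\right) = 2 + \left(8 + l\right) = 10 + l$)
$z = 1$
$o = -6$
$C{\left(Q,u \right)} = -5$
$v{\left(K,g \right)} = -50 - 5 K$ ($v{\left(K,g \right)} = \left(10 + K\right) 1 \left(-5\right) = \left(10 + K\right) \left(-5\right) = -50 - 5 K$)
$v{\left(-51,o \right)} 3 = \left(-50 - -255\right) 3 = \left(-50 + 255\right) 3 = 205 \cdot 3 = 615$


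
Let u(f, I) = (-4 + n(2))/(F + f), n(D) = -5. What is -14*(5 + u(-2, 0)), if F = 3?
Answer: 56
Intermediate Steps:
u(f, I) = -9/(3 + f) (u(f, I) = (-4 - 5)/(3 + f) = -9/(3 + f))
-14*(5 + u(-2, 0)) = -14*(5 - 9/(3 - 2)) = -14*(5 - 9/1) = -14*(5 - 9*1) = -14*(5 - 9) = -14*(-4) = 56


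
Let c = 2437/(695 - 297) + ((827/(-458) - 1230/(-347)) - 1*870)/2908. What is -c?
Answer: -535678209997/91969204792 ≈ -5.8245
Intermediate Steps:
c = 535678209997/91969204792 (c = 2437/398 + ((827*(-1/458) - 1230*(-1/347)) - 870)*(1/2908) = 2437*(1/398) + ((-827/458 + 1230/347) - 870)*(1/2908) = 2437/398 + (276371/158926 - 870)*(1/2908) = 2437/398 - 137989249/158926*1/2908 = 2437/398 - 137989249/462156808 = 535678209997/91969204792 ≈ 5.8245)
-c = -1*535678209997/91969204792 = -535678209997/91969204792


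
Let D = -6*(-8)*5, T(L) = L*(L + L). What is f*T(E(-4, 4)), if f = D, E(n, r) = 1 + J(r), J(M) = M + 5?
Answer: 48000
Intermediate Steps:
J(M) = 5 + M
E(n, r) = 6 + r (E(n, r) = 1 + (5 + r) = 6 + r)
T(L) = 2*L**2 (T(L) = L*(2*L) = 2*L**2)
D = 240 (D = 48*5 = 240)
f = 240
f*T(E(-4, 4)) = 240*(2*(6 + 4)**2) = 240*(2*10**2) = 240*(2*100) = 240*200 = 48000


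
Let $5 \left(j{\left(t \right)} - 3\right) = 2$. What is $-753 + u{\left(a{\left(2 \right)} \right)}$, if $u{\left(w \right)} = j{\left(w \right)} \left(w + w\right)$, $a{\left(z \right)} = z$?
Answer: $- \frac{3697}{5} \approx -739.4$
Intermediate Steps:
$j{\left(t \right)} = \frac{17}{5}$ ($j{\left(t \right)} = 3 + \frac{1}{5} \cdot 2 = 3 + \frac{2}{5} = \frac{17}{5}$)
$u{\left(w \right)} = \frac{34 w}{5}$ ($u{\left(w \right)} = \frac{17 \left(w + w\right)}{5} = \frac{17 \cdot 2 w}{5} = \frac{34 w}{5}$)
$-753 + u{\left(a{\left(2 \right)} \right)} = -753 + \frac{34}{5} \cdot 2 = -753 + \frac{68}{5} = - \frac{3697}{5}$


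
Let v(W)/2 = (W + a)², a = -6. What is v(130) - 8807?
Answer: 21945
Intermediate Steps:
v(W) = 2*(-6 + W)² (v(W) = 2*(W - 6)² = 2*(-6 + W)²)
v(130) - 8807 = 2*(-6 + 130)² - 8807 = 2*124² - 8807 = 2*15376 - 8807 = 30752 - 8807 = 21945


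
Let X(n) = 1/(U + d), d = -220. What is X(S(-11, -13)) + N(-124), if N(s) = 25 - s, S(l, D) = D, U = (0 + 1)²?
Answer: 32630/219 ≈ 149.00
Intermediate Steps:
U = 1 (U = 1² = 1)
X(n) = -1/219 (X(n) = 1/(1 - 220) = 1/(-219) = -1/219)
X(S(-11, -13)) + N(-124) = -1/219 + (25 - 1*(-124)) = -1/219 + (25 + 124) = -1/219 + 149 = 32630/219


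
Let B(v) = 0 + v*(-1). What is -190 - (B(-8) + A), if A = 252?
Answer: -450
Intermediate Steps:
B(v) = -v (B(v) = 0 - v = -v)
-190 - (B(-8) + A) = -190 - (-1*(-8) + 252) = -190 - (8 + 252) = -190 - 1*260 = -190 - 260 = -450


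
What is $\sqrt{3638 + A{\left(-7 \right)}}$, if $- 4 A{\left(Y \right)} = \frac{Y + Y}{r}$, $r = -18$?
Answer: $\frac{\sqrt{130961}}{6} \approx 60.314$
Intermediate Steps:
$A{\left(Y \right)} = \frac{Y}{36}$ ($A{\left(Y \right)} = - \frac{\left(Y + Y\right) \frac{1}{-18}}{4} = - \frac{2 Y \left(- \frac{1}{18}\right)}{4} = - \frac{\left(- \frac{1}{9}\right) Y}{4} = \frac{Y}{36}$)
$\sqrt{3638 + A{\left(-7 \right)}} = \sqrt{3638 + \frac{1}{36} \left(-7\right)} = \sqrt{3638 - \frac{7}{36}} = \sqrt{\frac{130961}{36}} = \frac{\sqrt{130961}}{6}$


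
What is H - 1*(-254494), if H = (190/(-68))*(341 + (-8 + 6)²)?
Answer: 8620021/34 ≈ 2.5353e+5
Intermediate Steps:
H = -32775/34 (H = (190*(-1/68))*(341 + (-2)²) = -95*(341 + 4)/34 = -95/34*345 = -32775/34 ≈ -963.97)
H - 1*(-254494) = -32775/34 - 1*(-254494) = -32775/34 + 254494 = 8620021/34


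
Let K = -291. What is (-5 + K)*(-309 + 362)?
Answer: -15688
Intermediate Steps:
(-5 + K)*(-309 + 362) = (-5 - 291)*(-309 + 362) = -296*53 = -15688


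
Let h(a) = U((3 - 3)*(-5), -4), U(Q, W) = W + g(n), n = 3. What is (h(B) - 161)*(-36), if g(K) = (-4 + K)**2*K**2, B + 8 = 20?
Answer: 5616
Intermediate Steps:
B = 12 (B = -8 + 20 = 12)
g(K) = K**2*(-4 + K)**2
U(Q, W) = 9 + W (U(Q, W) = W + 3**2*(-4 + 3)**2 = W + 9*(-1)**2 = W + 9*1 = W + 9 = 9 + W)
h(a) = 5 (h(a) = 9 - 4 = 5)
(h(B) - 161)*(-36) = (5 - 161)*(-36) = -156*(-36) = 5616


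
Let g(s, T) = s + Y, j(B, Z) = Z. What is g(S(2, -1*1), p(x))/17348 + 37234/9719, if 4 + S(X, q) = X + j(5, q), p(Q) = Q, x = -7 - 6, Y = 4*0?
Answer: 645906275/168605212 ≈ 3.8309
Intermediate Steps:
Y = 0
x = -13
S(X, q) = -4 + X + q (S(X, q) = -4 + (X + q) = -4 + X + q)
g(s, T) = s (g(s, T) = s + 0 = s)
g(S(2, -1*1), p(x))/17348 + 37234/9719 = (-4 + 2 - 1*1)/17348 + 37234/9719 = (-4 + 2 - 1)*(1/17348) + 37234*(1/9719) = -3*1/17348 + 37234/9719 = -3/17348 + 37234/9719 = 645906275/168605212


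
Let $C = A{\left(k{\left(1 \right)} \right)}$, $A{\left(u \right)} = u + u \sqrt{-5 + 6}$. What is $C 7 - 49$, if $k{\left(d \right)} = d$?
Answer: $-35$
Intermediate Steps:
$A{\left(u \right)} = 2 u$ ($A{\left(u \right)} = u + u \sqrt{1} = u + u 1 = u + u = 2 u$)
$C = 2$ ($C = 2 \cdot 1 = 2$)
$C 7 - 49 = 2 \cdot 7 - 49 = 14 - 49 = -35$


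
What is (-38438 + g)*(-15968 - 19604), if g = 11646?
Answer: 953045024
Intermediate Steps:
(-38438 + g)*(-15968 - 19604) = (-38438 + 11646)*(-15968 - 19604) = -26792*(-35572) = 953045024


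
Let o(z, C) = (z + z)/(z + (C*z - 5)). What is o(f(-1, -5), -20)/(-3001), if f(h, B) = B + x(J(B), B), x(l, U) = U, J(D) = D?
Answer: 4/111037 ≈ 3.6024e-5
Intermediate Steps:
f(h, B) = 2*B (f(h, B) = B + B = 2*B)
o(z, C) = 2*z/(-5 + z + C*z) (o(z, C) = (2*z)/(z + (-5 + C*z)) = (2*z)/(-5 + z + C*z) = 2*z/(-5 + z + C*z))
o(f(-1, -5), -20)/(-3001) = (2*(2*(-5))/(-5 + 2*(-5) - 40*(-5)))/(-3001) = (2*(-10)/(-5 - 10 - 20*(-10)))*(-1/3001) = (2*(-10)/(-5 - 10 + 200))*(-1/3001) = (2*(-10)/185)*(-1/3001) = (2*(-10)*(1/185))*(-1/3001) = -4/37*(-1/3001) = 4/111037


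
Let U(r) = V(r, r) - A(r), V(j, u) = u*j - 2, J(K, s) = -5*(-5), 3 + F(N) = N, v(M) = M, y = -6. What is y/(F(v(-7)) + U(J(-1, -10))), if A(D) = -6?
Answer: -6/619 ≈ -0.0096931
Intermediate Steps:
F(N) = -3 + N
J(K, s) = 25
V(j, u) = -2 + j*u (V(j, u) = j*u - 2 = -2 + j*u)
U(r) = 4 + r**2 (U(r) = (-2 + r*r) - 1*(-6) = (-2 + r**2) + 6 = 4 + r**2)
y/(F(v(-7)) + U(J(-1, -10))) = -6/((-3 - 7) + (4 + 25**2)) = -6/(-10 + (4 + 625)) = -6/(-10 + 629) = -6/619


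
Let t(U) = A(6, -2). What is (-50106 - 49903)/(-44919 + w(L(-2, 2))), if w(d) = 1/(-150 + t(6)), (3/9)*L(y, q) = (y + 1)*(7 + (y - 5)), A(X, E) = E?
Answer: 15201368/6827689 ≈ 2.2264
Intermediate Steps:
t(U) = -2
L(y, q) = 3*(1 + y)*(2 + y) (L(y, q) = 3*((y + 1)*(7 + (y - 5))) = 3*((1 + y)*(7 + (-5 + y))) = 3*((1 + y)*(2 + y)) = 3*(1 + y)*(2 + y))
w(d) = -1/152 (w(d) = 1/(-150 - 2) = 1/(-152) = -1/152)
(-50106 - 49903)/(-44919 + w(L(-2, 2))) = (-50106 - 49903)/(-44919 - 1/152) = -100009/(-6827689/152) = -100009*(-152/6827689) = 15201368/6827689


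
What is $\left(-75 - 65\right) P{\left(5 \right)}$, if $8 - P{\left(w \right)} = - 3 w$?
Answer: $-3220$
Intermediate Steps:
$P{\left(w \right)} = 8 + 3 w$ ($P{\left(w \right)} = 8 - - 3 w = 8 + 3 w$)
$\left(-75 - 65\right) P{\left(5 \right)} = \left(-75 - 65\right) \left(8 + 3 \cdot 5\right) = - 140 \left(8 + 15\right) = \left(-140\right) 23 = -3220$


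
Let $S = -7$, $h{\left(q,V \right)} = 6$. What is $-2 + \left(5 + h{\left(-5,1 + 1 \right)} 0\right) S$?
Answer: $-37$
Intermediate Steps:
$-2 + \left(5 + h{\left(-5,1 + 1 \right)} 0\right) S = -2 + \left(5 + 6 \cdot 0\right) \left(-7\right) = -2 + \left(5 + 0\right) \left(-7\right) = -2 + 5 \left(-7\right) = -2 - 35 = -37$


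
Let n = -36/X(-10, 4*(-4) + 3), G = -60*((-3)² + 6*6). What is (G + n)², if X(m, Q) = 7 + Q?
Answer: 7257636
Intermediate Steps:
G = -2700 (G = -60*(9 + 36) = -60*45 = -2700)
n = 6 (n = -36/(7 + (4*(-4) + 3)) = -36/(7 + (-16 + 3)) = -36/(7 - 13) = -36/(-6) = -36*(-⅙) = 6)
(G + n)² = (-2700 + 6)² = (-2694)² = 7257636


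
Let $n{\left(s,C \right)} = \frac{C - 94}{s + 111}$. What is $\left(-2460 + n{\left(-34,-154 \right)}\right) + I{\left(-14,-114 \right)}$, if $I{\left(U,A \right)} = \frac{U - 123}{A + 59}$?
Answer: $- \frac{947381}{385} \approx -2460.7$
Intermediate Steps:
$I{\left(U,A \right)} = \frac{-123 + U}{59 + A}$
$n{\left(s,C \right)} = \frac{-94 + C}{111 + s}$
$\left(-2460 + n{\left(-34,-154 \right)}\right) + I{\left(-14,-114 \right)} = \left(-2460 + \frac{-94 - 154}{111 - 34}\right) + \frac{-123 - 14}{59 - 114} = \left(-2460 + \frac{1}{77} \left(-248\right)\right) + \frac{1}{-55} \left(-137\right) = \left(-2460 + \frac{1}{77} \left(-248\right)\right) - - \frac{137}{55} = \left(-2460 - \frac{248}{77}\right) + \frac{137}{55} = - \frac{189668}{77} + \frac{137}{55} = - \frac{947381}{385}$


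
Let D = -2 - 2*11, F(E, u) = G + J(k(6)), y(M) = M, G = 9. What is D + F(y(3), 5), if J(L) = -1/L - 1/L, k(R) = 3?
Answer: -47/3 ≈ -15.667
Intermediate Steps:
J(L) = -2/L
F(E, u) = 25/3 (F(E, u) = 9 - 2/3 = 25/3)
D = -24 (D = -2 - 22 = -24)
D + F(y(3), 5) = -24 + 25/3 = -47/3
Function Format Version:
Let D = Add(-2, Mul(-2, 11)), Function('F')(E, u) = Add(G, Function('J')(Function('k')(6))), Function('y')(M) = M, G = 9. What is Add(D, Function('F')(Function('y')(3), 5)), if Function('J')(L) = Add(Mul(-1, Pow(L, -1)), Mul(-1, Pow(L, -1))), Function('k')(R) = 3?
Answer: Rational(-47, 3) ≈ -15.667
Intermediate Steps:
Function('J')(L) = Mul(-2, Pow(L, -1))
Function('F')(E, u) = Rational(25, 3) (Function('F')(E, u) = Add(9, Mul(-2, Pow(3, -1))) = Add(9, Mul(-2, Rational(1, 3))) = Add(9, Rational(-2, 3)) = Rational(25, 3))
D = -24 (D = Add(-2, -22) = -24)
Add(D, Function('F')(Function('y')(3), 5)) = Add(-24, Rational(25, 3)) = Rational(-47, 3)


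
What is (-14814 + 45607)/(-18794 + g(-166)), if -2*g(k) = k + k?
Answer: -30793/18628 ≈ -1.6530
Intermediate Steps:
g(k) = -k (g(k) = -(k + k)/2 = -k)
(-14814 + 45607)/(-18794 + g(-166)) = (-14814 + 45607)/(-18794 - 1*(-166)) = 30793/(-18794 + 166) = 30793/(-18628) = 30793*(-1/18628) = -30793/18628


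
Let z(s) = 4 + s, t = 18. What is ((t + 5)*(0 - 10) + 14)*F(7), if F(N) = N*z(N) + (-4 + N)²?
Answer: -18576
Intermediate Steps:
F(N) = (-4 + N)² + N*(4 + N) (F(N) = N*(4 + N) + (-4 + N)² = (-4 + N)² + N*(4 + N))
((t + 5)*(0 - 10) + 14)*F(7) = ((18 + 5)*(0 - 10) + 14)*((-4 + 7)² + 7*(4 + 7)) = (23*(-10) + 14)*(3² + 7*11) = (-230 + 14)*(9 + 77) = -216*86 = -18576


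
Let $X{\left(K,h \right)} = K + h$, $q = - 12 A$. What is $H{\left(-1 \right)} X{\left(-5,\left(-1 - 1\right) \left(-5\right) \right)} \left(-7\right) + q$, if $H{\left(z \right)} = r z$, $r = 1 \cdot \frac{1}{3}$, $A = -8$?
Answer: $\frac{323}{3} \approx 107.67$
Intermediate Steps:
$r = \frac{1}{3}$ ($r = 1 \cdot \frac{1}{3} = \frac{1}{3} \approx 0.33333$)
$q = 96$ ($q = \left(-12\right) \left(-8\right) = 96$)
$H{\left(z \right)} = \frac{z}{3}$
$H{\left(-1 \right)} X{\left(-5,\left(-1 - 1\right) \left(-5\right) \right)} \left(-7\right) + q = \frac{1}{3} \left(-1\right) \left(-5 + \left(-1 - 1\right) \left(-5\right)\right) \left(-7\right) + 96 = - \frac{-5 - -10}{3} \left(-7\right) + 96 = - \frac{-5 + 10}{3} \left(-7\right) + 96 = \left(- \frac{1}{3}\right) 5 \left(-7\right) + 96 = \left(- \frac{5}{3}\right) \left(-7\right) + 96 = \frac{35}{3} + 96 = \frac{323}{3}$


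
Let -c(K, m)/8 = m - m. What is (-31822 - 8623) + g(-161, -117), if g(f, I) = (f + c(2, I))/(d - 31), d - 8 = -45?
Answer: -2750099/68 ≈ -40443.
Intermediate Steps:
c(K, m) = 0 (c(K, m) = -8*(m - m) = -8*0 = 0)
d = -37 (d = 8 - 45 = -37)
g(f, I) = -f/68 (g(f, I) = (f + 0)/(-37 - 31) = f/(-68) = f*(-1/68) = -f/68)
(-31822 - 8623) + g(-161, -117) = (-31822 - 8623) - 1/68*(-161) = -40445 + 161/68 = -2750099/68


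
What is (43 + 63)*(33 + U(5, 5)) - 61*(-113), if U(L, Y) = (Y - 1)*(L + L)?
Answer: 14631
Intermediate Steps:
U(L, Y) = 2*L*(-1 + Y) (U(L, Y) = (-1 + Y)*(2*L) = 2*L*(-1 + Y))
(43 + 63)*(33 + U(5, 5)) - 61*(-113) = (43 + 63)*(33 + 2*5*(-1 + 5)) - 61*(-113) = 106*(33 + 2*5*4) + 6893 = 106*(33 + 40) + 6893 = 106*73 + 6893 = 7738 + 6893 = 14631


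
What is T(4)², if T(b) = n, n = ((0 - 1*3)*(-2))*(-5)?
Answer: 900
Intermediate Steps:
n = -30 (n = ((0 - 3)*(-2))*(-5) = -3*(-2)*(-5) = 6*(-5) = -30)
T(b) = -30
T(4)² = (-30)² = 900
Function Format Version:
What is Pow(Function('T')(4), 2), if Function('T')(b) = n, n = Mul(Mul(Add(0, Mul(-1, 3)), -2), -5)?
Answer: 900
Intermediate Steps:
n = -30 (n = Mul(Mul(Add(0, -3), -2), -5) = Mul(Mul(-3, -2), -5) = Mul(6, -5) = -30)
Function('T')(b) = -30
Pow(Function('T')(4), 2) = Pow(-30, 2) = 900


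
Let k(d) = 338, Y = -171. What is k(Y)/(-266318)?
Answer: -13/10243 ≈ -0.0012692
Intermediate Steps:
k(Y)/(-266318) = 338/(-266318) = 338*(-1/266318) = -13/10243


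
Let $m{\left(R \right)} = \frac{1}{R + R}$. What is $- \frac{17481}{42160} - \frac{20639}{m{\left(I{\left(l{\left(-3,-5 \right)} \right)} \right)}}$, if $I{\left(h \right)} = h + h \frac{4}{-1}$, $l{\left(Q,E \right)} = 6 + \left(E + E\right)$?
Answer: $- \frac{20883383241}{42160} \approx -4.9534 \cdot 10^{5}$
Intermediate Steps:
$l{\left(Q,E \right)} = 6 + 2 E$
$I{\left(h \right)} = - 3 h$ ($I{\left(h \right)} = h + h 4 \left(-1\right) = h + h \left(-4\right) = h - 4 h = - 3 h$)
$m{\left(R \right)} = \frac{1}{2 R}$
$- \frac{17481}{42160} - \frac{20639}{m{\left(I{\left(l{\left(-3,-5 \right)} \right)} \right)}} = - \frac{17481}{42160} - \frac{20639}{\frac{1}{2} \frac{1}{\left(-3\right) \left(6 + 2 \left(-5\right)\right)}} = \left(-17481\right) \frac{1}{42160} - \frac{20639}{\frac{1}{2} \frac{1}{\left(-3\right) \left(6 - 10\right)}} = - \frac{17481}{42160} - \frac{20639}{\frac{1}{2} \frac{1}{\left(-3\right) \left(-4\right)}} = - \frac{17481}{42160} - \frac{20639}{\frac{1}{2} \cdot \frac{1}{12}} = - \frac{17481}{42160} - 20639 \frac{1}{\frac{1}{24}} = - \frac{17481}{42160} - 495336 = - \frac{20883383241}{42160}$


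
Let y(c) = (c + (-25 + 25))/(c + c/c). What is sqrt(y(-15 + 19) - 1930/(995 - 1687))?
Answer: sqrt(10741570)/1730 ≈ 1.8945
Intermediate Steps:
y(c) = c/(1 + c) (y(c) = (c + 0)/(c + 1) = c/(1 + c))
sqrt(y(-15 + 19) - 1930/(995 - 1687)) = sqrt((-15 + 19)/(1 + (-15 + 19)) - 1930/(995 - 1687)) = sqrt(4/(1 + 4) - 1930/(-692)) = sqrt(4/5 - 1930*(-1/692)) = sqrt(4*(1/5) + 965/346) = sqrt(4/5 + 965/346) = sqrt(6209/1730) = sqrt(10741570)/1730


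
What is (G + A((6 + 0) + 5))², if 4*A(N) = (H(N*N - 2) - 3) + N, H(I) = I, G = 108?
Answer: 312481/16 ≈ 19530.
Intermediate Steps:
A(N) = -5/4 + N/4 + N²/4 (A(N) = (((N*N - 2) - 3) + N)/4 = (((N² - 2) - 3) + N)/4 = (((-2 + N²) - 3) + N)/4 = ((-5 + N²) + N)/4 = (-5 + N + N²)/4 = -5/4 + N/4 + N²/4)
(G + A((6 + 0) + 5))² = (108 + (-5/4 + ((6 + 0) + 5)/4 + ((6 + 0) + 5)²/4))² = (108 + (-5/4 + (6 + 5)/4 + (6 + 5)²/4))² = (108 + (-5/4 + (¼)*11 + (¼)*11²))² = (108 + (-5/4 + 11/4 + (¼)*121))² = (108 + (-5/4 + 11/4 + 121/4))² = (108 + 127/4)² = (559/4)² = 312481/16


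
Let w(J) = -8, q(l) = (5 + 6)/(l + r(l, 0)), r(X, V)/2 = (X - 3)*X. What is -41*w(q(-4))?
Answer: 328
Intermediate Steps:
r(X, V) = 2*X*(-3 + X) (r(X, V) = 2*((X - 3)*X) = 2*((-3 + X)*X) = 2*(X*(-3 + X)) = 2*X*(-3 + X))
q(l) = 11/(l + 2*l*(-3 + l)) (q(l) = (5 + 6)/(l + 2*l*(-3 + l)) = 11/(l + 2*l*(-3 + l)))
-41*w(q(-4)) = -41*(-8) = 328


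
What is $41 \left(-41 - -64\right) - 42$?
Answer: $901$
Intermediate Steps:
$41 \left(-41 - -64\right) - 42 = 41 \left(-41 + 64\right) - 42 = 41 \cdot 23 - 42 = 943 - 42 = 901$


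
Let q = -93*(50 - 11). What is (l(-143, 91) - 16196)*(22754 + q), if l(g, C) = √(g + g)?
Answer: -309780892 + 19127*I*√286 ≈ -3.0978e+8 + 3.2347e+5*I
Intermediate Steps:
q = -3627 (q = -93*39 = -3627)
l(g, C) = √2*√g (l(g, C) = √(2*g) = √2*√g)
(l(-143, 91) - 16196)*(22754 + q) = (√2*√(-143) - 16196)*(22754 - 3627) = (√2*(I*√143) - 16196)*19127 = (I*√286 - 16196)*19127 = (-16196 + I*√286)*19127 = -309780892 + 19127*I*√286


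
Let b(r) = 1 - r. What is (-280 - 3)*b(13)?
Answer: 3396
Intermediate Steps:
(-280 - 3)*b(13) = (-280 - 3)*(1 - 1*13) = -283*(1 - 13) = -283*(-12) = 3396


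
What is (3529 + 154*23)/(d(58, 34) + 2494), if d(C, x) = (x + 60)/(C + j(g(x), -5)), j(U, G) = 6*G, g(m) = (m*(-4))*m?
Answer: 98994/34963 ≈ 2.8314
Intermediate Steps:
g(m) = -4*m**2 (g(m) = (-4*m)*m = -4*m**2)
d(C, x) = (60 + x)/(-30 + C) (d(C, x) = (x + 60)/(C + 6*(-5)) = (60 + x)/(C - 30) = (60 + x)/(-30 + C))
(3529 + 154*23)/(d(58, 34) + 2494) = (3529 + 154*23)/((60 + 34)/(-30 + 58) + 2494) = (3529 + 3542)/(94/28 + 2494) = 7071/((1/28)*94 + 2494) = 7071/(47/14 + 2494) = 7071/(34963/14) = 7071*(14/34963) = 98994/34963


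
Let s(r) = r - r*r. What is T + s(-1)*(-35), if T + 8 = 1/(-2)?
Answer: 123/2 ≈ 61.500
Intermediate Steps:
T = -17/2 (T = -8 + 1/(-2) = -8 - ½ = -17/2 ≈ -8.5000)
s(r) = r - r²
T + s(-1)*(-35) = -17/2 - (1 - 1*(-1))*(-35) = -17/2 - (1 + 1)*(-35) = -17/2 - 1*2*(-35) = -17/2 - 2*(-35) = -17/2 + 70 = 123/2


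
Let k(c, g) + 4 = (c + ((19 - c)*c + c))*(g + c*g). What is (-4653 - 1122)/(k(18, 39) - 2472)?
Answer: -5775/37538 ≈ -0.15384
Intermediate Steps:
k(c, g) = -4 + (g + c*g)*(2*c + c*(19 - c)) (k(c, g) = -4 + (c + ((19 - c)*c + c))*(g + c*g) = -4 + (c + (c*(19 - c) + c))*(g + c*g) = -4 + (c + (c + c*(19 - c)))*(g + c*g) = -4 + (2*c + c*(19 - c))*(g + c*g) = -4 + (g + c*g)*(2*c + c*(19 - c)))
(-4653 - 1122)/(k(18, 39) - 2472) = (-4653 - 1122)/((-4 - 1*39*18³ + 20*39*18² + 21*18*39) - 2472) = -5775/((-4 - 1*39*5832 + 20*39*324 + 14742) - 2472) = -5775/((-4 - 227448 + 252720 + 14742) - 2472) = -5775/(40010 - 2472) = -5775/37538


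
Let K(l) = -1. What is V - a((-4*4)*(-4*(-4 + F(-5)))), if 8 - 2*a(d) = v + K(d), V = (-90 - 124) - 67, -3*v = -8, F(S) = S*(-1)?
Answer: -1705/6 ≈ -284.17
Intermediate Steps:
F(S) = -S
v = 8/3 (v = -⅓*(-8) = 8/3 ≈ 2.6667)
V = -281 (V = -214 - 67 = -281)
a(d) = 19/6 (a(d) = 4 - (8/3 - 1)/2 = 4 - ½*5/3 = 4 - ⅚ = 19/6)
V - a((-4*4)*(-4*(-4 + F(-5)))) = -281 - 1*19/6 = -281 - 19/6 = -1705/6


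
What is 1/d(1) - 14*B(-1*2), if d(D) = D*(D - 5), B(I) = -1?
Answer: 55/4 ≈ 13.750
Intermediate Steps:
d(D) = D*(-5 + D)
1/d(1) - 14*B(-1*2) = 1/(1*(-5 + 1)) - 14*(-1) = 1/(1*(-4)) + 14 = 1/(-4) + 14 = -1/4 + 14 = 55/4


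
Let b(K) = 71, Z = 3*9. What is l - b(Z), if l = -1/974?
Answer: -69155/974 ≈ -71.001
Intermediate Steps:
Z = 27
l = -1/974 (l = -1*1/974 = -1/974 ≈ -0.0010267)
l - b(Z) = -1/974 - 1*71 = -1/974 - 71 = -69155/974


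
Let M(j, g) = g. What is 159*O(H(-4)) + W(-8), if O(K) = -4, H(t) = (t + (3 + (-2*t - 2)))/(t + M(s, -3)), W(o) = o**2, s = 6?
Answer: -572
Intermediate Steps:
H(t) = (1 - t)/(-3 + t) (H(t) = (t + (3 + (-2*t - 2)))/(t - 3) = (t + (3 + (-2 - 2*t)))/(-3 + t) = (t + (1 - 2*t))/(-3 + t) = (1 - t)/(-3 + t))
159*O(H(-4)) + W(-8) = 159*(-4) + (-8)**2 = -636 + 64 = -572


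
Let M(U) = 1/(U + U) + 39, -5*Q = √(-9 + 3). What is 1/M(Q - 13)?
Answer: 659386/25690729 - 10*I*√6/25690729 ≈ 0.025666 - 9.5345e-7*I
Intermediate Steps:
Q = -I*√6/5 (Q = -√(-9 + 3)/5 = -I*√6/5 ≈ -0.4899*I)
M(U) = 39 + 1/(2*U) (M(U) = 1/(2*U) + 39 = 39 + 1/(2*U))
1/M(Q - 13) = 1/(39 + 1/(2*(-I*√6/5 - 13))) = 1/(39 + 1/(2*(-13 - I*√6/5)))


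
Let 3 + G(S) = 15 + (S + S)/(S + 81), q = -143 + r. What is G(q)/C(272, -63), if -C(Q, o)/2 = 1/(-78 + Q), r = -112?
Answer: -42001/29 ≈ -1448.3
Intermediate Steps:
q = -255 (q = -143 - 112 = -255)
C(Q, o) = -2/(-78 + Q)
G(S) = 12 + 2*S/(81 + S) (G(S) = -3 + (15 + (S + S)/(S + 81)) = -3 + (15 + (2*S)/(81 + S)) = -3 + (15 + 2*S/(81 + S)) = 12 + 2*S/(81 + S))
G(q)/C(272, -63) = (2*(486 + 7*(-255))/(81 - 255))/((-2/(-78 + 272))) = (2*(486 - 1785)/(-174))/((-2/194)) = (2*(-1/174)*(-1299))/((-2*1/194)) = 433/(29*(-1/97)) = (433/29)*(-97) = -42001/29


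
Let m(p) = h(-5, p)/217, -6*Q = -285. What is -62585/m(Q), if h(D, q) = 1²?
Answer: -13580945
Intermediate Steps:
Q = 95/2 (Q = -⅙*(-285) = 95/2 ≈ 47.500)
h(D, q) = 1
m(p) = 1/217
-62585/m(Q) = -62585/1/217 = -62585*217 = -13580945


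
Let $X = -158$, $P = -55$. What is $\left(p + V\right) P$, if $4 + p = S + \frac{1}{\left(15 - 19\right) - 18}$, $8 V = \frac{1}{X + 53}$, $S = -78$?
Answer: $\frac{758111}{168} \approx 4512.6$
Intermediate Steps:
$V = - \frac{1}{840}$ ($V = \frac{1}{8 \left(-158 + 53\right)} = \frac{1}{8 \left(-105\right)} = \frac{1}{8} \left(- \frac{1}{105}\right) = - \frac{1}{840} \approx -0.0011905$)
$p = - \frac{1805}{22}$ ($p = -4 - \left(78 - \frac{1}{\left(15 - 19\right) - 18}\right) = -4 - \left(78 - \frac{1}{-4 - 18}\right) = -4 - \left(78 - \frac{1}{-22}\right) = -4 - \frac{1717}{22} = - \frac{1805}{22} \approx -82.045$)
$\left(p + V\right) P = \left(- \frac{1805}{22} - \frac{1}{840}\right) \left(-55\right) = \left(- \frac{758111}{9240}\right) \left(-55\right) = \frac{758111}{168}$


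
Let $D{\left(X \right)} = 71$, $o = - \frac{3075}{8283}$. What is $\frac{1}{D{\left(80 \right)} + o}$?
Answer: $\frac{2761}{195006} \approx 0.014159$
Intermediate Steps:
$o = - \frac{1025}{2761}$ ($o = \left(-3075\right) \frac{1}{8283} = - \frac{1025}{2761} \approx -0.37124$)
$\frac{1}{D{\left(80 \right)} + o} = \frac{1}{71 - \frac{1025}{2761}} = \frac{1}{\frac{195006}{2761}} = \frac{2761}{195006}$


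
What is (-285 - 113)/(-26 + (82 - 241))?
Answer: 398/185 ≈ 2.1514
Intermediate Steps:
(-285 - 113)/(-26 + (82 - 241)) = -398/(-26 - 159) = -398/(-185) = -398*(-1/185) = 398/185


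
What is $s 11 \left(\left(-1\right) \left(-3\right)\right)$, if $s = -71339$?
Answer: $-2354187$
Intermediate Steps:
$s 11 \left(\left(-1\right) \left(-3\right)\right) = - 71339 \cdot 11 \left(\left(-1\right) \left(-3\right)\right) = - 71339 \cdot 11 \cdot 3 = \left(-71339\right) 33 = -2354187$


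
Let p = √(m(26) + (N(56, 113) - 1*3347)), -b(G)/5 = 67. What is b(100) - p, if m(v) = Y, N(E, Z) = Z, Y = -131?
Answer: -335 - I*√3365 ≈ -335.0 - 58.009*I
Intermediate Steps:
b(G) = -335 (b(G) = -5*67 = -335)
m(v) = -131
p = I*√3365 (p = √(-131 + (113 - 1*3347)) = √(-131 + (113 - 3347)) = √(-131 - 3234) = √(-3365) = I*√3365 ≈ 58.009*I)
b(100) - p = -335 - I*√3365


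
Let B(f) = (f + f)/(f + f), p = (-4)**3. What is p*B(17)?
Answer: -64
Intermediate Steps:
p = -64
B(f) = 1 (B(f) = (2*f)/((2*f)) = (2*f)*(1/(2*f)) = 1)
p*B(17) = -64*1 = -64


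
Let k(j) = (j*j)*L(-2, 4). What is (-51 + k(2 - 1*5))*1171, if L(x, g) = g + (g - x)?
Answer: 45669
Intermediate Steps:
L(x, g) = -x + 2*g
k(j) = 10*j² (k(j) = (j*j)*(-1*(-2) + 2*4) = j²*(2 + 8) = j²*10 = 10*j²)
(-51 + k(2 - 1*5))*1171 = (-51 + 10*(2 - 1*5)²)*1171 = (-51 + 10*(2 - 5)²)*1171 = (-51 + 10*(-3)²)*1171 = (-51 + 10*9)*1171 = (-51 + 90)*1171 = 39*1171 = 45669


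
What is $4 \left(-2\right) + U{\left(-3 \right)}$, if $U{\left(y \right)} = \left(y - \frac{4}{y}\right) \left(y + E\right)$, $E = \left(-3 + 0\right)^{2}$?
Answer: $-18$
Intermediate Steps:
$E = 9$ ($E = \left(-3\right)^{2} = 9$)
$U{\left(y \right)} = \left(9 + y\right) \left(y - \frac{4}{y}\right)$ ($U{\left(y \right)} = \left(y - \frac{4}{y}\right) \left(y + 9\right) = \left(y - \frac{4}{y}\right) \left(9 + y\right) = \left(9 + y\right) \left(y - \frac{4}{y}\right)$)
$4 \left(-2\right) + U{\left(-3 \right)} = 4 \left(-2\right) + \left(-4 + \left(-3\right)^{2} - \frac{36}{-3} + 9 \left(-3\right)\right) = -8 - 10 = -18$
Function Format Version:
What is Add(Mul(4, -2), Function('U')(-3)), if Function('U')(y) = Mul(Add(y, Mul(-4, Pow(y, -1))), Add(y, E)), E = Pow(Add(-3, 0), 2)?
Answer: -18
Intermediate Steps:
E = 9 (E = Pow(-3, 2) = 9)
Function('U')(y) = Mul(Add(9, y), Add(y, Mul(-4, Pow(y, -1)))) (Function('U')(y) = Mul(Add(y, Mul(-4, Pow(y, -1))), Add(y, 9)) = Mul(Add(y, Mul(-4, Pow(y, -1))), Add(9, y)) = Mul(Add(9, y), Add(y, Mul(-4, Pow(y, -1)))))
Add(Mul(4, -2), Function('U')(-3)) = Add(Mul(4, -2), Add(-4, Pow(-3, 2), Mul(-36, Pow(-3, -1)), Mul(9, -3))) = Add(-8, Add(-4, 9, Mul(-36, Rational(-1, 3)), -27)) = Add(-8, Add(-4, 9, 12, -27)) = Add(-8, -10) = -18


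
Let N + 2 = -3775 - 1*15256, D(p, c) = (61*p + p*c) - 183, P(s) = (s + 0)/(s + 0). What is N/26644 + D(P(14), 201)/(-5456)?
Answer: -26487231/36342416 ≈ -0.72882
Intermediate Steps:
P(s) = 1 (P(s) = s/s = 1)
D(p, c) = -183 + 61*p + c*p (D(p, c) = (61*p + c*p) - 183 = -183 + 61*p + c*p)
N = -19033 (N = -2 + (-3775 - 1*15256) = -2 + (-3775 - 15256) = -2 - 19031 = -19033)
N/26644 + D(P(14), 201)/(-5456) = -19033/26644 + (-183 + 61*1 + 201*1)/(-5456) = -19033*1/26644 + (-183 + 61 + 201)*(-1/5456) = -19033/26644 + 79*(-1/5456) = -19033/26644 - 79/5456 = -26487231/36342416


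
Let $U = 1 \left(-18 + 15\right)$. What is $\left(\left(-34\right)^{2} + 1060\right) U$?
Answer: $-6648$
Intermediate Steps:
$U = -3$ ($U = 1 \left(-3\right) = -3$)
$\left(\left(-34\right)^{2} + 1060\right) U = \left(\left(-34\right)^{2} + 1060\right) \left(-3\right) = \left(1156 + 1060\right) \left(-3\right) = 2216 \left(-3\right) = -6648$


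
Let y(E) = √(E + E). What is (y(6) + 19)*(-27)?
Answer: -513 - 54*√3 ≈ -606.53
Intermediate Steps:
y(E) = √2*√E (y(E) = √(2*E) = √2*√E)
(y(6) + 19)*(-27) = (√2*√6 + 19)*(-27) = (2*√3 + 19)*(-27) = (19 + 2*√3)*(-27) = -513 - 54*√3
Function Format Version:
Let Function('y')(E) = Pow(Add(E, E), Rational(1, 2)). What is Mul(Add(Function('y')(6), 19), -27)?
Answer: Add(-513, Mul(-54, Pow(3, Rational(1, 2)))) ≈ -606.53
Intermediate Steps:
Function('y')(E) = Mul(Pow(2, Rational(1, 2)), Pow(E, Rational(1, 2))) (Function('y')(E) = Pow(Mul(2, E), Rational(1, 2)) = Mul(Pow(2, Rational(1, 2)), Pow(E, Rational(1, 2))))
Mul(Add(Function('y')(6), 19), -27) = Mul(Add(Mul(Pow(2, Rational(1, 2)), Pow(6, Rational(1, 2))), 19), -27) = Mul(Add(Mul(2, Pow(3, Rational(1, 2))), 19), -27) = Mul(Add(19, Mul(2, Pow(3, Rational(1, 2)))), -27) = Add(-513, Mul(-54, Pow(3, Rational(1, 2))))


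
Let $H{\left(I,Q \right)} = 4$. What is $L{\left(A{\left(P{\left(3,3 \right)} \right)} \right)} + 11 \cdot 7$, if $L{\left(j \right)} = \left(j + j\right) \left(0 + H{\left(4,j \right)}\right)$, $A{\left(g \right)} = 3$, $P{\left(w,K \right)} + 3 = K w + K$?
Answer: $101$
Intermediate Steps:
$P{\left(w,K \right)} = -3 + K + K w$ ($P{\left(w,K \right)} = -3 + \left(K w + K\right) = -3 + \left(K + K w\right) = -3 + K + K w$)
$L{\left(j \right)} = 8 j$ ($L{\left(j \right)} = \left(j + j\right) \left(0 + 4\right) = 2 j 4 = 8 j$)
$L{\left(A{\left(P{\left(3,3 \right)} \right)} \right)} + 11 \cdot 7 = 8 \cdot 3 + 11 \cdot 7 = 24 + 77 = 101$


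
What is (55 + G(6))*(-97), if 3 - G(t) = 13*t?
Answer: 1940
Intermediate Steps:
G(t) = 3 - 13*t
(55 + G(6))*(-97) = (55 + (3 - 13*6))*(-97) = (55 + (3 - 78))*(-97) = (55 - 75)*(-97) = -20*(-97) = 1940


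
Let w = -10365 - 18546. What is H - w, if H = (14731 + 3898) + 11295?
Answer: 58835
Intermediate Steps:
w = -28911
H = 29924 (H = 18629 + 11295 = 29924)
H - w = 29924 - 1*(-28911) = 29924 + 28911 = 58835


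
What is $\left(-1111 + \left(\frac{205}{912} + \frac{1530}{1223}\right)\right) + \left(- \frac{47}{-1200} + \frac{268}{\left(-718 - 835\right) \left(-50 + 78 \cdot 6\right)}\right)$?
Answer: $- \frac{88083751524073}{79391534200} \approx -1109.5$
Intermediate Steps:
$\left(-1111 + \left(\frac{205}{912} + \frac{1530}{1223}\right)\right) + \left(- \frac{47}{-1200} + \frac{268}{\left(-718 - 835\right) \left(-50 + 78 \cdot 6\right)}\right) = \left(-1111 + \left(205 \cdot \frac{1}{912} + 1530 \cdot \frac{1}{1223}\right)\right) + \left(\left(-47\right) \left(- \frac{1}{1200}\right) + \frac{268}{\left(-1553\right) \left(-50 + 468\right)}\right) = \left(-1111 + \left(\frac{205}{912} + \frac{1530}{1223}\right)\right) + \left(\frac{47}{1200} + \frac{268}{\left(-1553\right) 418}\right) = \left(-1111 + \frac{1646075}{1115376}\right) + \left(\frac{47}{1200} + \frac{268}{-649154}\right) = - \frac{1237536661}{1115376} + \left(\frac{47}{1200} + 268 \left(- \frac{1}{649154}\right)\right) = - \frac{1237536661}{1115376} + \left(\frac{47}{1200} - \frac{134}{324577}\right) = - \frac{1237536661}{1115376} + \frac{15094319}{389492400} = - \frac{88083751524073}{79391534200}$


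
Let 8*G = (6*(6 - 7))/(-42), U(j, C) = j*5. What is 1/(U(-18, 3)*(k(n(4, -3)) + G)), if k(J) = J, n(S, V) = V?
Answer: 28/7515 ≈ 0.0037259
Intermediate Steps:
U(j, C) = 5*j
G = 1/56 (G = ((6*(6 - 7))/(-42))/8 = ((6*(-1))*(-1/42))/8 = (-6*(-1/42))/8 = (1/8)*(1/7) = 1/56 ≈ 0.017857)
1/(U(-18, 3)*(k(n(4, -3)) + G)) = 1/((5*(-18))*(-3 + 1/56)) = 1/(-90*(-167/56)) = 1/(7515/28) = 28/7515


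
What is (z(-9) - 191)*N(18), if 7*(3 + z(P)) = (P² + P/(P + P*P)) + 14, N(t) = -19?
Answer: 191995/56 ≈ 3428.5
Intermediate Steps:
z(P) = -1 + P²/7 + P/(7*(P + P²)) (z(P) = -3 + ((P² + P/(P + P*P)) + 14)/7 = -3 + ((P² + P/(P + P²)) + 14)/7 = -3 + (14 + P² + P/(P + P²))/7 = -3 + (2 + P²/7 + P/(7*(P + P²))) = -1 + P²/7 + P/(7*(P + P²)))
(z(-9) - 191)*N(18) = ((-6 + (-9)² + (-9)³ - 7*(-9))/(7*(1 - 9)) - 191)*(-19) = ((⅐)*(-6 + 81 - 729 + 63)/(-8) - 191)*(-19) = ((⅐)*(-⅛)*(-591) - 191)*(-19) = (591/56 - 191)*(-19) = -10105/56*(-19) = 191995/56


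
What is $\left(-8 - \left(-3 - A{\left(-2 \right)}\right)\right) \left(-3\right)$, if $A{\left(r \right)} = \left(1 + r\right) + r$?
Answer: $24$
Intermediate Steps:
$A{\left(r \right)} = 1 + 2 r$
$\left(-8 - \left(-3 - A{\left(-2 \right)}\right)\right) \left(-3\right) = \left(-8 + \left(\left(\left(1 + 2 \left(-2\right)\right) + 5\right) - 2\right)\right) \left(-3\right) = \left(-8 + \left(\left(\left(1 - 4\right) + 5\right) - 2\right)\right) \left(-3\right) = \left(-8 + \left(\left(-3 + 5\right) - 2\right)\right) \left(-3\right) = \left(-8 + \left(2 - 2\right)\right) \left(-3\right) = \left(-8 + 0\right) \left(-3\right) = \left(-8\right) \left(-3\right) = 24$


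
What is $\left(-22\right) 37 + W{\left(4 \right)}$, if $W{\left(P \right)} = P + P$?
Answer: $-806$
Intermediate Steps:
$W{\left(P \right)} = 2 P$
$\left(-22\right) 37 + W{\left(4 \right)} = \left(-22\right) 37 + 2 \cdot 4 = -814 + 8 = -806$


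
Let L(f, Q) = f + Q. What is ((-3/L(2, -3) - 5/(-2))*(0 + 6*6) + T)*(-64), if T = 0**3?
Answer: -12672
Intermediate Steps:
L(f, Q) = Q + f
T = 0
((-3/L(2, -3) - 5/(-2))*(0 + 6*6) + T)*(-64) = ((-3/(-3 + 2) - 5/(-2))*(0 + 6*6) + 0)*(-64) = ((-3/(-1) - 5*(-1/2))*(0 + 36) + 0)*(-64) = ((-3*(-1) + 5/2)*36 + 0)*(-64) = ((3 + 5/2)*36 + 0)*(-64) = ((11/2)*36 + 0)*(-64) = (198 + 0)*(-64) = 198*(-64) = -12672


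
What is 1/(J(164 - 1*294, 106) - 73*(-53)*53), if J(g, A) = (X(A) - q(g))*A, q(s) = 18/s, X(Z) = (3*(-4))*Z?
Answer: 65/4565579 ≈ 1.4237e-5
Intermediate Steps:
X(Z) = -12*Z
J(g, A) = A*(-18/g - 12*A) (J(g, A) = (-12*A - 18/g)*A = (-18/g - 12*A)*A = A*(-18/g - 12*A))
1/(J(164 - 1*294, 106) - 73*(-53)*53) = 1/((-12*106**2 - 18*106/(164 - 1*294)) - 73*(-53)*53) = 1/((-12*11236 - 18*106/(164 - 294)) + 3869*53) = 1/((-134832 - 18*106/(-130)) + 205057) = 1/((-134832 - 18*106*(-1/130)) + 205057) = 1/((-134832 + 954/65) + 205057) = 1/(-8763126/65 + 205057) = 1/(4565579/65) = 65/4565579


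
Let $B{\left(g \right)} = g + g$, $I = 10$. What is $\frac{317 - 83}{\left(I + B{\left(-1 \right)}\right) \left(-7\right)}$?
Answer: $- \frac{117}{28} \approx -4.1786$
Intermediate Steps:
$B{\left(g \right)} = 2 g$
$\frac{317 - 83}{\left(I + B{\left(-1 \right)}\right) \left(-7\right)} = \frac{317 - 83}{\left(10 + 2 \left(-1\right)\right) \left(-7\right)} = \frac{317 - 83}{\left(10 - 2\right) \left(-7\right)} = \frac{234}{8 \left(-7\right)} = \frac{234}{-56} = 234 \left(- \frac{1}{56}\right) = - \frac{117}{28}$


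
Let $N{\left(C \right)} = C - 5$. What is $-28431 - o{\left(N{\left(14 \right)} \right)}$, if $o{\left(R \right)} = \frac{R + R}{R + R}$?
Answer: $-28432$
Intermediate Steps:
$N{\left(C \right)} = -5 + C$ ($N{\left(C \right)} = C - 5 = -5 + C$)
$o{\left(R \right)} = 1$ ($o{\left(R \right)} = \frac{2 R}{2 R} = 2 R \frac{1}{2 R} = 1$)
$-28431 - o{\left(N{\left(14 \right)} \right)} = -28431 - 1 = -28432$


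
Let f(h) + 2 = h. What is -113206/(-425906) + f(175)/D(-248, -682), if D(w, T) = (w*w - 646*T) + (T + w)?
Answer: 28403207907/106720544138 ≈ 0.26615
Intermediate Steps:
D(w, T) = w + w**2 - 645*T (D(w, T) = (w**2 - 646*T) + (T + w) = w + w**2 - 645*T)
f(h) = -2 + h
-113206/(-425906) + f(175)/D(-248, -682) = -113206/(-425906) + (-2 + 175)/(-248 + (-248)**2 - 645*(-682)) = -113206*(-1/425906) + 173/(-248 + 61504 + 439890) = 56603/212953 + 173/501146 = 28403207907/106720544138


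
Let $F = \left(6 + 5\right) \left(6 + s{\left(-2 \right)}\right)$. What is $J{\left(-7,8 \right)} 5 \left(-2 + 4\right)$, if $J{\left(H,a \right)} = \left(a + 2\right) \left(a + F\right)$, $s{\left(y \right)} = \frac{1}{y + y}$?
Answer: $7125$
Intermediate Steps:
$s{\left(y \right)} = \frac{1}{2 y}$
$F = \frac{253}{4}$ ($F = \left(6 + 5\right) \left(6 + \frac{1}{2 \left(-2\right)}\right) = 11 \left(6 + \frac{1}{2} \left(- \frac{1}{2}\right)\right) = 11 \left(6 - \frac{1}{4}\right) = 11 \cdot \frac{23}{4} = \frac{253}{4} \approx 63.25$)
$J{\left(H,a \right)} = \left(2 + a\right) \left(\frac{253}{4} + a\right)$ ($J{\left(H,a \right)} = \left(a + 2\right) \left(a + \frac{253}{4}\right) = \left(2 + a\right) \left(\frac{253}{4} + a\right)$)
$J{\left(-7,8 \right)} 5 \left(-2 + 4\right) = \left(\frac{253}{2} + 8^{2} + \frac{261}{4} \cdot 8\right) 5 \left(-2 + 4\right) = \left(\frac{253}{2} + 64 + 522\right) 5 \cdot 2 = \frac{1425}{2} \cdot 10 = 7125$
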